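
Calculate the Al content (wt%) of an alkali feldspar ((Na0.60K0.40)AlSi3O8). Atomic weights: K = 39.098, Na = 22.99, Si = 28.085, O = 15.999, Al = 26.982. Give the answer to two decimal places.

Molar mass of (Na0.60K0.40)AlSi3O8: 0.60*22.99 + 0.40*39.098 + 1*26.982 + 3*28.085 + 8*15.999 = 268.662 g/mol.
Mass of Al per formula unit: 1 × 26.982 = 26.982 g.
Weight fraction Al = 26.982 / 268.662 = 0.1004.

10.04 wt%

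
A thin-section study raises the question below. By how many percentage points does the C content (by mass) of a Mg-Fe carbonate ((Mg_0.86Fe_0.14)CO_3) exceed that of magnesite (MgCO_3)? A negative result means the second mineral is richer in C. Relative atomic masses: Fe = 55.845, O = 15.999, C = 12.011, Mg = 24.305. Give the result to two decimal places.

C in (Mg_0.86Fe_0.14)CO_3: molar mass 88.729 g/mol; 1×12.011 = 12.011 g → 13.54 wt%.
C in MgCO_3: molar mass 84.313 g/mol; 1×12.011 = 12.011 g → 14.25 wt%.
Difference = 13.54 − 14.25 = -0.71 percentage points.

-0.71 percentage points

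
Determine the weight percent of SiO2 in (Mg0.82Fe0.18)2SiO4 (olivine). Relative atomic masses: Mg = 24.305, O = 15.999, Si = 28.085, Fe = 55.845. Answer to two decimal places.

M((Mg0.82Fe0.18)2SiO4) = 152.045 g/mol; M(SiO2) = 60.083 g/mol.
Moles SiO2 per formula unit = 1 Si ÷ 1 = 1.0000.
SiO2 fraction = (1.0000 × 60.083) / 152.045 = 60.083/152.045 = 0.3952.

39.52 wt%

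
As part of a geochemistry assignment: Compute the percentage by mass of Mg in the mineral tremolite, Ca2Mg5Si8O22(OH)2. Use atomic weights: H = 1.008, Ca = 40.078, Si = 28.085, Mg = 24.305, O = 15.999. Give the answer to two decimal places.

14.96 mass %

Formula mass = 2·40.078 + 5·24.305 + 8·28.085 + 24·15.999 + 2·1.008 = 812.353 g/mol, of which 121.525 g is Mg.
So Mg makes up 121.525/812.353 = 0.1496 of the mass, i.e. 14.96%.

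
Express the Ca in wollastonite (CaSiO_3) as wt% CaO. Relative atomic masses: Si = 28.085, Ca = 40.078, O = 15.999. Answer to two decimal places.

48.28 wt%

Formula mass = 116.160 g/mol.
1 Ca → 1.0000 mol CaO per formula unit; M(CaO) = 56.077, so CaO mass = 56.077 g.
56.077/116.160 × 100 = 48.28 wt%.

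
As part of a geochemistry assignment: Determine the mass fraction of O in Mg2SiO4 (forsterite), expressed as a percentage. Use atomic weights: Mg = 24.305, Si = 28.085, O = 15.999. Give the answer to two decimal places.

45.49 wt%

Molar mass of Mg2SiO4: 2*24.305 + 1*28.085 + 4*15.999 = 140.691 g/mol.
Mass of O per formula unit: 4 × 15.999 = 63.996 g.
Weight fraction O = 63.996 / 140.691 = 0.4549.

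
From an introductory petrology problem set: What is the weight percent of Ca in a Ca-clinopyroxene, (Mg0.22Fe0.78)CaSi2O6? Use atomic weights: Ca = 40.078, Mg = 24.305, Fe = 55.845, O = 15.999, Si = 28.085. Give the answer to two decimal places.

16.62 mass %

Molar mass of (Mg0.22Fe0.78)CaSi2O6: 0.22*24.305 + 0.78*55.845 + 1*40.078 + 2*28.085 + 6*15.999 = 241.148 g/mol.
Mass of Ca per formula unit: 1 × 40.078 = 40.078 g.
Weight fraction Ca = 40.078 / 241.148 = 0.1662.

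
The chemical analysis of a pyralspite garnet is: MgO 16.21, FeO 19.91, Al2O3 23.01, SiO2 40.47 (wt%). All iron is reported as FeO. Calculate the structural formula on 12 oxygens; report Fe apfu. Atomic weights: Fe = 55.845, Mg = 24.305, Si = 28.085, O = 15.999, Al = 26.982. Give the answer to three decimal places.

1.230 Fe apfu

16.21 wt% MgO ÷ 40.304 g/mol = 0.40219 mol, giving 0.40219 Mg and 0.40219 O.
19.91 wt% FeO ÷ 71.844 g/mol = 0.27713 mol, giving 0.27713 Fe and 0.27713 O.
23.01 wt% Al2O3 ÷ 101.961 g/mol = 0.22567 mol, giving 0.45134 Al and 0.67701 O.
40.47 wt% SiO2 ÷ 60.083 g/mol = 0.67357 mol, giving 0.67357 Si and 1.34714 O.
Oxygen sums to 2.70347; scaling by 12/2.70347 = 4.43874 puts the formula on 12 O.
Fe: 0.27713 × 4.43874 = 1.230 atoms per formula unit.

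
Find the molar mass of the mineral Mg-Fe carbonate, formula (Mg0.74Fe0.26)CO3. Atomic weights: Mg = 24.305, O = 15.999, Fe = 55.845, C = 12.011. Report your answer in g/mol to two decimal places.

92.51 g/mol

The formula mass is the sum 0.74×24.305 + 0.26×55.845 + 1×12.011 + 3×15.999.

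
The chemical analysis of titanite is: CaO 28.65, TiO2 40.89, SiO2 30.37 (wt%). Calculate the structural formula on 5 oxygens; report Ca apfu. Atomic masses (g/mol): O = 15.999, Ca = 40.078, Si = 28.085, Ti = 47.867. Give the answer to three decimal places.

28.65 wt% CaO ÷ 56.077 g/mol = 0.51090 mol, giving 0.51090 Ca and 0.51090 O.
40.89 wt% TiO2 ÷ 79.865 g/mol = 0.51199 mol, giving 0.51199 Ti and 1.02398 O.
30.37 wt% SiO2 ÷ 60.083 g/mol = 0.50547 mol, giving 0.50547 Si and 1.01094 O.
Oxygen sums to 2.54582; scaling by 5/2.54582 = 1.96400 puts the formula on 5 O.
Ca: 0.51090 × 1.96400 = 1.003 atoms per formula unit.

1.003 Ca apfu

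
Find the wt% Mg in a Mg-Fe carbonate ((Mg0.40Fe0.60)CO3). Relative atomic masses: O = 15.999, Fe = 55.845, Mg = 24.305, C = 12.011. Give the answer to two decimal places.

9.42 mass %

Formula mass = 0.40×24.305 + 0.60×55.845 + 1×12.011 + 3×15.999 = 103.237 g/mol, of which 9.722 g is Mg.
So Mg makes up 9.722/103.237 = 0.0942 of the mass, i.e. 9.42%.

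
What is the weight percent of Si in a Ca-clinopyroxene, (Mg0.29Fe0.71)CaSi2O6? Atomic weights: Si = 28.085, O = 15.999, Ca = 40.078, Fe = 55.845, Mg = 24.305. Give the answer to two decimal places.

23.51 weight percent

Molar mass of (Mg0.29Fe0.71)CaSi2O6: 0.29*24.305 + 0.71*55.845 + 1*40.078 + 2*28.085 + 6*15.999 = 238.940 g/mol.
Mass of Si per formula unit: 2 × 28.085 = 56.170 g.
Weight fraction Si = 56.170 / 238.940 = 0.2351.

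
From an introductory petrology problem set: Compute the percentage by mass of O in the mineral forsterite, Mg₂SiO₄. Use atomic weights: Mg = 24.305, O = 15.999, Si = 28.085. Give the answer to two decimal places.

45.49 wt%

Molar mass of Mg₂SiO₄: 2·24.305 + 1·28.085 + 4·15.999 = 140.691 g/mol.
Mass of O per formula unit: 4 × 15.999 = 63.996 g.
Weight fraction O = 63.996 / 140.691 = 0.4549.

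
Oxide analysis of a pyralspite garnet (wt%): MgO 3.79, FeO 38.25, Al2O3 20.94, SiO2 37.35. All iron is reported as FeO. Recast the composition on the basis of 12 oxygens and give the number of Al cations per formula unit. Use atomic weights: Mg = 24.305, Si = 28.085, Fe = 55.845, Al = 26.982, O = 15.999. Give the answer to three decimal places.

MgO: 3.79/40.304 = 0.09404 mol → 0.09404 mol Mg, 0.09404 mol O.
FeO: 38.25/71.844 = 0.53240 mol → 0.53240 mol Fe, 0.53240 mol O.
Al2O3: 20.94/101.961 = 0.20537 mol → 0.41074 mol Al, 0.61611 mol O.
SiO2: 37.35/60.083 = 0.62164 mol → 0.62164 mol Si, 1.24328 mol O.
Total oxygen = 2.48583 mol. Normalization factor = 12/2.48583 = 4.82736.
Al per 12 O = 0.41074 × 4.82736 = 1.983.

1.983 Al apfu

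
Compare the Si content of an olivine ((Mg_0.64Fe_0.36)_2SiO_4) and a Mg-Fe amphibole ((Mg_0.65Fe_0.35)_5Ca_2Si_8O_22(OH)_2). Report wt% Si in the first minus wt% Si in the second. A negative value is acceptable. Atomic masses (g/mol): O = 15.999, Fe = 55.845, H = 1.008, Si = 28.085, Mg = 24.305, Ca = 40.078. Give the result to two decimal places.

First mineral: 28.085 g Si in 163.400 g formula = 17.19 wt% Si.
Second mineral: 224.680 g Si in 867.548 g formula = 25.90 wt% Si.
17.19% − 25.90% gives a difference of -8.71 percentage points.

-8.71 percentage points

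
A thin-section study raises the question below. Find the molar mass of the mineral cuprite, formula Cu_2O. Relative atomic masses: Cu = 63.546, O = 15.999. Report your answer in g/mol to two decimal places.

M = 2×63.546 + 1×15.999

143.09 g/mol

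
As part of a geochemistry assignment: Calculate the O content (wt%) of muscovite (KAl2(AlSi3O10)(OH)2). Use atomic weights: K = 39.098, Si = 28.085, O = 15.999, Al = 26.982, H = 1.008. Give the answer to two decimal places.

Molar mass of KAl2(AlSi3O10)(OH)2: 1·39.098 + 3·26.982 + 3·28.085 + 12·15.999 + 2·1.008 = 398.303 g/mol.
Mass of O per formula unit: 12 × 15.999 = 191.988 g.
Weight fraction O = 191.988 / 398.303 = 0.4820.

48.20 wt%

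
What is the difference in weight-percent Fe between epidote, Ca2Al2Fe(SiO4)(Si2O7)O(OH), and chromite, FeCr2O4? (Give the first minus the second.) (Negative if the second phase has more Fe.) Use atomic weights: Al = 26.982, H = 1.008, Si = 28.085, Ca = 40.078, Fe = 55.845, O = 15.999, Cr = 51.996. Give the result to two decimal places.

-13.39 percentage points

M(Ca2Al2Fe(SiO4)(Si2O7)O(OH)) = 483.215 g/mol, so wt% Fe = 55.845/483.215 × 100 = 11.56%.
M(FeCr2O4) = 223.833 g/mol, so wt% Fe = 55.845/223.833 × 100 = 24.95%.
11.56 − 24.95 = -13.39 pp.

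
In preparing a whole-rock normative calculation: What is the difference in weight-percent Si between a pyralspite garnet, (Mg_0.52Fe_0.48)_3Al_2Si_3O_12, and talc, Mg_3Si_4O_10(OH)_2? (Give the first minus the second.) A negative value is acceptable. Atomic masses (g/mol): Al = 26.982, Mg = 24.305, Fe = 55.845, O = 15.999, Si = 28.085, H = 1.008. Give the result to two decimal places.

-10.84 percentage points

First mineral: 84.255 g Si in 448.540 g formula = 18.78 wt% Si.
Second mineral: 112.340 g Si in 379.259 g formula = 29.62 wt% Si.
18.78% − 29.62% gives a difference of -10.84 percentage points.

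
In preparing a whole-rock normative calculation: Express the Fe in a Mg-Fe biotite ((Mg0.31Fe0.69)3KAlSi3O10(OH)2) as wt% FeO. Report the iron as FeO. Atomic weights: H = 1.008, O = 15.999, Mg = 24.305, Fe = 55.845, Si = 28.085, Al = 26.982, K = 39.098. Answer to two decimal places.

Formula mass = 482.542 g/mol.
2.07 Fe → 2.0700 mol FeO per formula unit; M(FeO) = 71.844, so FeO mass = 148.717 g.
148.717/482.542 × 100 = 30.82 wt%.

30.82 wt%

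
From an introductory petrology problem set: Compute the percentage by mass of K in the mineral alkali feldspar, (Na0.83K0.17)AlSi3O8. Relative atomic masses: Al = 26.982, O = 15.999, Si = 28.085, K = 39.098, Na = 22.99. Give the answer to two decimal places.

2.51 mass %

Formula mass = 0.83×22.99 + 0.17×39.098 + 1×26.982 + 3×28.085 + 8×15.999 = 264.957 g/mol, of which 6.647 g is K.
So K makes up 6.647/264.957 = 0.0251 of the mass, i.e. 2.51%.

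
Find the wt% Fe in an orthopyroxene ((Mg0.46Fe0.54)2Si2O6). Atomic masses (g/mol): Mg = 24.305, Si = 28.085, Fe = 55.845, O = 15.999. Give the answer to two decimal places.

25.68 mass %

M((Mg0.46Fe0.54)2Si2O6) = 234.837 g/mol.
Fe contributes 1.08 × 55.845 = 60.313 g per mole.
60.313/234.837 = 0.2568 → 25.68%.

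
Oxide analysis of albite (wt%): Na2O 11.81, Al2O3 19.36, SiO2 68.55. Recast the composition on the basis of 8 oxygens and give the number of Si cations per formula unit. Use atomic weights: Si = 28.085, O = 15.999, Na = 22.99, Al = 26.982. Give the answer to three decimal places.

3.000 Si apfu

11.81 wt% Na2O ÷ 61.979 g/mol = 0.19055 mol, giving 0.38110 Na and 0.19055 O.
19.36 wt% Al2O3 ÷ 101.961 g/mol = 0.18988 mol, giving 0.37976 Al and 0.56964 O.
68.55 wt% SiO2 ÷ 60.083 g/mol = 1.14092 mol, giving 1.14092 Si and 2.28184 O.
Oxygen sums to 3.04203; scaling by 8/3.04203 = 2.62982 puts the formula on 8 O.
Si: 1.14092 × 2.62982 = 3.000 atoms per formula unit.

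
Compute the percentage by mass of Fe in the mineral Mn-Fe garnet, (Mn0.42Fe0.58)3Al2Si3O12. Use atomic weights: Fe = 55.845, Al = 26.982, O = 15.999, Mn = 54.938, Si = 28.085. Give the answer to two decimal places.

19.57 weight percent

Formula mass = 1.26·54.938 + 1.74·55.845 + 2·26.982 + 3·28.085 + 12·15.999 = 496.599 g/mol, of which 97.170 g is Fe.
So Fe makes up 97.170/496.599 = 0.1957 of the mass, i.e. 19.57%.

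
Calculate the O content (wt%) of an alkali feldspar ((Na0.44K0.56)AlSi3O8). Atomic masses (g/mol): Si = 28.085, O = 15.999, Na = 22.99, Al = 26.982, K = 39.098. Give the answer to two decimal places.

Molar mass of (Na0.44K0.56)AlSi3O8: 0.44×22.99 + 0.56×39.098 + 1×26.982 + 3×28.085 + 8×15.999 = 271.239 g/mol.
Mass of O per formula unit: 8 × 15.999 = 127.992 g.
Weight fraction O = 127.992 / 271.239 = 0.4719.

47.19 wt%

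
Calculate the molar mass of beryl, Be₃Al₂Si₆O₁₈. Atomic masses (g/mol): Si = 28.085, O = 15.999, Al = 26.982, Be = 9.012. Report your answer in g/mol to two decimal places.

537.49 g/mol

The formula mass is the sum 3(9.012) + 2(26.982) + 6(28.085) + 18(15.999).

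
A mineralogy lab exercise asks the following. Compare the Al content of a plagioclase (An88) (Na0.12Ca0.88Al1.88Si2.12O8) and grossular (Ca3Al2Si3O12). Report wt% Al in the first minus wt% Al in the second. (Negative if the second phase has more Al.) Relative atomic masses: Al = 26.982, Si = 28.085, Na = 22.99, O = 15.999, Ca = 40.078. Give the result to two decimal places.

6.38 percentage points

First mineral: 50.726 g Al in 276.286 g formula = 18.36 wt% Al.
Second mineral: 53.964 g Al in 450.441 g formula = 11.98 wt% Al.
18.36% − 11.98% gives a difference of 6.38 percentage points.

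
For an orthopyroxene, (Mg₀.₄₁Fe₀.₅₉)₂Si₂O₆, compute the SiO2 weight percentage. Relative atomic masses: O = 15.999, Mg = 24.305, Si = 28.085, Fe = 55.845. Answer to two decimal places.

M((Mg₀.₄₁Fe₀.₅₉)₂Si₂O₆) = 237.991 g/mol; M(SiO2) = 60.083 g/mol.
Moles SiO2 per formula unit = 2 Si ÷ 1 = 2.0000.
SiO2 fraction = (2.0000 × 60.083) / 237.991 = 120.166/237.991 = 0.5049.

50.49 wt%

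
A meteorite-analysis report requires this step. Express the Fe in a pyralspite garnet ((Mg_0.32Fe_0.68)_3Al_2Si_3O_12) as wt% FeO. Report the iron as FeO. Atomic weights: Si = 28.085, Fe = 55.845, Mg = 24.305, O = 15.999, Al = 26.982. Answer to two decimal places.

31.35 wt%

Molar mass of (Mg_0.32Fe_0.68)_3Al_2Si_3O_12 = 0.96×24.305 + 2.04×55.845 + 2×26.982 + 3×28.085 + 12×15.999 = 467.464 g/mol.
Each formula unit contains 2.04 Fe, equivalent to 2.04/1 = 2.0400 mol FeO.
M(FeO) = 1×55.845 + 1×15.999 = 71.844 g/mol.
Mass of FeO per formula unit = 2.0400 × 71.844 = 146.562 g.
FeO wt% = 146.562 / 467.464 × 100 = 31.35%.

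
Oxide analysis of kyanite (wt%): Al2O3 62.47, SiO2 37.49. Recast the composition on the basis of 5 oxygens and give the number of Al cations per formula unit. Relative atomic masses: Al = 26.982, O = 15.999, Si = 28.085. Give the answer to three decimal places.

1.985 Al apfu

Al2O3: 62.47/101.961 = 0.61269 mol → 1.22538 mol Al, 1.83807 mol O.
SiO2: 37.49/60.083 = 0.62397 mol → 0.62397 mol Si, 1.24794 mol O.
Total oxygen = 3.08601 mol. Normalization factor = 5/3.08601 = 1.62022.
Al per 5 O = 1.22538 × 1.62022 = 1.985.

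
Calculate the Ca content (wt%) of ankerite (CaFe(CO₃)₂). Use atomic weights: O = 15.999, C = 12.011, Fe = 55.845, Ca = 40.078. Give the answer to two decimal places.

Formula mass = 1*40.078 + 1*55.845 + 2*12.011 + 6*15.999 = 215.939 g/mol, of which 40.078 g is Ca.
So Ca makes up 40.078/215.939 = 0.1856 of the mass, i.e. 18.56%.

18.56 wt%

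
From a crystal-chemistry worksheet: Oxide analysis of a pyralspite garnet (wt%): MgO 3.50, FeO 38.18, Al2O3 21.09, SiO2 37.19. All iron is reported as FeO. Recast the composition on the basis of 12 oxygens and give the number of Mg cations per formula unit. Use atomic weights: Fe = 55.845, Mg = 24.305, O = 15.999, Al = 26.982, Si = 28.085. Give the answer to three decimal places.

MgO (M=40.304): mol = 0.08684; Mg = 0.08684, O = 0.08684.
FeO (M=71.844): mol = 0.53143; Fe = 0.53143, O = 0.53143.
Al2O3 (M=101.961): mol = 0.20684; Al = 0.41368, O = 0.62052.
SiO2 (M=60.083): mol = 0.61898; Si = 0.61898, O = 1.23796.
ΣO = 2.47675; factor = 12/ΣO = 4.84506.
Mg apfu = 0.08684 × 4.84506 = 0.421.

0.421 Mg apfu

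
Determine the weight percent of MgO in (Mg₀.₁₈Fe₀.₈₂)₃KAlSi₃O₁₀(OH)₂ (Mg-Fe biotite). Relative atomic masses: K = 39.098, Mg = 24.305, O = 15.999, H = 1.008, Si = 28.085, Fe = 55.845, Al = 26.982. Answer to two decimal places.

M((Mg₀.₁₈Fe₀.₈₂)₃KAlSi₃O₁₀(OH)₂) = 494.842 g/mol; M(MgO) = 40.304 g/mol.
Moles MgO per formula unit = 0.54 Mg ÷ 1 = 0.5400.
MgO fraction = (0.5400 × 40.304) / 494.842 = 21.764/494.842 = 0.0440.

4.40 wt%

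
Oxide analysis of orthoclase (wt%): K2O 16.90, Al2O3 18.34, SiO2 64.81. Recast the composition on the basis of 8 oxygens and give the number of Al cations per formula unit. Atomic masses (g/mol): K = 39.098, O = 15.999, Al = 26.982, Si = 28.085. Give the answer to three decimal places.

K2O (M=94.195): mol = 0.17942; K = 0.35884, O = 0.17942.
Al2O3 (M=101.961): mol = 0.17987; Al = 0.35974, O = 0.53961.
SiO2 (M=60.083): mol = 1.07867; Si = 1.07867, O = 2.15734.
ΣO = 2.87637; factor = 8/ΣO = 2.78128.
Al apfu = 0.35974 × 2.78128 = 1.001.

1.001 Al apfu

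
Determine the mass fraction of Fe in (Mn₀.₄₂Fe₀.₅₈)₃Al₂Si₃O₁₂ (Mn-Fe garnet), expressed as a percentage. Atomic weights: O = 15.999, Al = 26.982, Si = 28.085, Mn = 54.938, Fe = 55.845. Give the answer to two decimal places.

M((Mn₀.₄₂Fe₀.₅₈)₃Al₂Si₃O₁₂) = 496.599 g/mol.
Fe contributes 1.74 × 55.845 = 97.170 g per mole.
97.170/496.599 = 0.1957 → 19.57%.

19.57 mass %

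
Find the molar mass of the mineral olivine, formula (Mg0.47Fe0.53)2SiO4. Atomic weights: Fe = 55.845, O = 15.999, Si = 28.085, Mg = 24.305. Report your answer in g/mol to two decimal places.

174.12 g/mol

M = 0.94×24.305 + 1.06×55.845 + 1×28.085 + 4×15.999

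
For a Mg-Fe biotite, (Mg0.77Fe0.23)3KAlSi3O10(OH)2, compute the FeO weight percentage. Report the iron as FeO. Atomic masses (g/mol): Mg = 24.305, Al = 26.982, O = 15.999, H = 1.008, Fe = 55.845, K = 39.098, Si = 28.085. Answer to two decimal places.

11.29 wt%

Formula mass = 439.017 g/mol.
0.69 Fe → 0.6900 mol FeO per formula unit; M(FeO) = 71.844, so FeO mass = 49.572 g.
49.572/439.017 × 100 = 11.29 wt%.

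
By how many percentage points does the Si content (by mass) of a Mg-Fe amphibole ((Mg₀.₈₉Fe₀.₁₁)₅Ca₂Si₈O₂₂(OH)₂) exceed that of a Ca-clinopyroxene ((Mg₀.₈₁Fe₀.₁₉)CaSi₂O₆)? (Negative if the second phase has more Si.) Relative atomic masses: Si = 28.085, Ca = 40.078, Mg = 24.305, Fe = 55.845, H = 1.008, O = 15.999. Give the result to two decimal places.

1.84 percentage points

Si in (Mg₀.₈₉Fe₀.₁₁)₅Ca₂Si₈O₂₂(OH)₂: molar mass 829.700 g/mol; 8×28.085 = 224.680 g → 27.08 wt%.
Si in (Mg₀.₈₁Fe₀.₁₉)CaSi₂O₆: molar mass 222.540 g/mol; 2×28.085 = 56.170 g → 25.24 wt%.
Difference = 27.08 − 25.24 = 1.84 percentage points.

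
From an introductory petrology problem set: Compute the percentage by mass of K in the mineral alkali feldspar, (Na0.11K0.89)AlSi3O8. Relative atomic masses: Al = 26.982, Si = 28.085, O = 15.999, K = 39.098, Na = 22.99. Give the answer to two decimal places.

Molar mass of (Na0.11K0.89)AlSi3O8: 0.11·22.99 + 0.89·39.098 + 1·26.982 + 3·28.085 + 8·15.999 = 276.555 g/mol.
Mass of K per formula unit: 0.89 × 39.098 = 34.797 g.
Weight fraction K = 34.797 / 276.555 = 0.1258.

12.58 wt%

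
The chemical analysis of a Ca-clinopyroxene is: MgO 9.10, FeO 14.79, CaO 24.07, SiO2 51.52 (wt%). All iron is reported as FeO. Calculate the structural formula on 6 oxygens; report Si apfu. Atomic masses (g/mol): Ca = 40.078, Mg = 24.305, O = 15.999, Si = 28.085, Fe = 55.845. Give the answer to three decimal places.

MgO: 9.10/40.304 = 0.22578 mol → 0.22578 mol Mg, 0.22578 mol O.
FeO: 14.79/71.844 = 0.20586 mol → 0.20586 mol Fe, 0.20586 mol O.
CaO: 24.07/56.077 = 0.42923 mol → 0.42923 mol Ca, 0.42923 mol O.
SiO2: 51.52/60.083 = 0.85748 mol → 0.85748 mol Si, 1.71496 mol O.
Total oxygen = 2.57583 mol. Normalization factor = 6/2.57583 = 2.32935.
Si per 6 O = 0.85748 × 2.32935 = 1.997.

1.997 Si apfu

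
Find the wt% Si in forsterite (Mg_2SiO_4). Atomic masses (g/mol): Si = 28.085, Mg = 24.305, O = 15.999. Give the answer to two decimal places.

19.96 mass %

M(Mg_2SiO_4) = 140.691 g/mol.
Si contributes 1 × 28.085 = 28.085 g per mole.
28.085/140.691 = 0.1996 → 19.96%.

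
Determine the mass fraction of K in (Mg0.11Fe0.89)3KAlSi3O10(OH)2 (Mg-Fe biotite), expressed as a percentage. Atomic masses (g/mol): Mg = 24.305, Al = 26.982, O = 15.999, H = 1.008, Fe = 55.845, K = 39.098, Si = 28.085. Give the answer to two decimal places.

Formula mass = 0.33·24.305 + 2.67·55.845 + 1·39.098 + 1·26.982 + 3·28.085 + 12·15.999 + 2·1.008 = 501.466 g/mol, of which 39.098 g is K.
So K makes up 39.098/501.466 = 0.0780 of the mass, i.e. 7.80%.

7.80 wt%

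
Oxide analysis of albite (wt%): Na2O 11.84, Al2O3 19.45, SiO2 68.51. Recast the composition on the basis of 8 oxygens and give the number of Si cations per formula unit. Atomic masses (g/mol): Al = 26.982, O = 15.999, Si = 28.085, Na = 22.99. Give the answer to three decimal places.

2.997 Si apfu

Na2O: 11.84/61.979 = 0.19103 mol → 0.38206 mol Na, 0.19103 mol O.
Al2O3: 19.45/101.961 = 0.19076 mol → 0.38152 mol Al, 0.57228 mol O.
SiO2: 68.51/60.083 = 1.14026 mol → 1.14026 mol Si, 2.28052 mol O.
Total oxygen = 3.04383 mol. Normalization factor = 8/3.04383 = 2.62827.
Si per 8 O = 1.14026 × 2.62827 = 2.997.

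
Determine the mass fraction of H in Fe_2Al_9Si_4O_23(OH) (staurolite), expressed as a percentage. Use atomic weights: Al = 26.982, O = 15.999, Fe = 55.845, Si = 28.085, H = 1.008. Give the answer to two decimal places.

0.12 wt%

Molar mass of Fe_2Al_9Si_4O_23(OH): 2·55.845 + 9·26.982 + 4·28.085 + 24·15.999 + 1·1.008 = 851.852 g/mol.
Mass of H per formula unit: 1 × 1.008 = 1.008 g.
Weight fraction H = 1.008 / 851.852 = 0.0012.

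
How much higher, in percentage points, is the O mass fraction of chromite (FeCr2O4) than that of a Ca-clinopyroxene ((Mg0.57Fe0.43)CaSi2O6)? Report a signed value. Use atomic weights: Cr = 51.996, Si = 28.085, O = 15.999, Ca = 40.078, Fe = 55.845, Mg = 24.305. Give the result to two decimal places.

M(FeCr2O4) = 223.833 g/mol, so wt% O = 63.996/223.833 × 100 = 28.59%.
M((Mg0.57Fe0.43)CaSi2O6) = 230.109 g/mol, so wt% O = 95.994/230.109 × 100 = 41.72%.
28.59 − 41.72 = -13.13 pp.

-13.13 percentage points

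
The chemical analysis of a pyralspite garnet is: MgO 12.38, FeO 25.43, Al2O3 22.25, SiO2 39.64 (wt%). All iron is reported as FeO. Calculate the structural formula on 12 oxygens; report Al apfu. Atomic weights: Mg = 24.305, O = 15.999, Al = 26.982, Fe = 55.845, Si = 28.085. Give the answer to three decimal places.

12.38 wt% MgO ÷ 40.304 g/mol = 0.30717 mol, giving 0.30717 Mg and 0.30717 O.
25.43 wt% FeO ÷ 71.844 g/mol = 0.35396 mol, giving 0.35396 Fe and 0.35396 O.
22.25 wt% Al2O3 ÷ 101.961 g/mol = 0.21822 mol, giving 0.43644 Al and 0.65466 O.
39.64 wt% SiO2 ÷ 60.083 g/mol = 0.65975 mol, giving 0.65975 Si and 1.31950 O.
Oxygen sums to 2.63529; scaling by 12/2.63529 = 4.55358 puts the formula on 12 O.
Al: 0.43644 × 4.55358 = 1.987 atoms per formula unit.

1.987 Al apfu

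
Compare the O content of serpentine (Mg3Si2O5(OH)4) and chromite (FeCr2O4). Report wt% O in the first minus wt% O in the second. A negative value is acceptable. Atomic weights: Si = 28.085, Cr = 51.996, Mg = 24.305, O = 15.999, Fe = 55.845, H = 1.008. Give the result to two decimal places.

23.37 percentage points

First mineral: 143.991 g O in 277.108 g formula = 51.96 wt% O.
Second mineral: 63.996 g O in 223.833 g formula = 28.59 wt% O.
51.96% − 28.59% gives a difference of 23.37 percentage points.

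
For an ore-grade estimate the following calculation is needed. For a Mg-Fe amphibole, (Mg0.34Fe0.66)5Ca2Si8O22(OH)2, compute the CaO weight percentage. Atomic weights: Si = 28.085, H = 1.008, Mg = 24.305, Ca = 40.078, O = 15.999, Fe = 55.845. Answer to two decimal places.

12.24 wt%

Molar mass of (Mg0.34Fe0.66)5Ca2Si8O22(OH)2 = 1.70*24.305 + 3.30*55.845 + 2*40.078 + 8*28.085 + 24*15.999 + 2*1.008 = 916.435 g/mol.
Each formula unit contains 2 Ca, equivalent to 2/1 = 2.0000 mol CaO.
M(CaO) = 1×40.078 + 1×15.999 = 56.077 g/mol.
Mass of CaO per formula unit = 2.0000 × 56.077 = 112.154 g.
CaO wt% = 112.154 / 916.435 × 100 = 12.24%.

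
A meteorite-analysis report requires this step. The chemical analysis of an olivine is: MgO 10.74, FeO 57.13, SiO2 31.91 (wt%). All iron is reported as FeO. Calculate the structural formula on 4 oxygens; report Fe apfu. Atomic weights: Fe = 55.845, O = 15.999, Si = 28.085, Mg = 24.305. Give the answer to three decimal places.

1.498 Fe apfu

10.74 wt% MgO ÷ 40.304 g/mol = 0.26647 mol, giving 0.26647 Mg and 0.26647 O.
57.13 wt% FeO ÷ 71.844 g/mol = 0.79520 mol, giving 0.79520 Fe and 0.79520 O.
31.91 wt% SiO2 ÷ 60.083 g/mol = 0.53110 mol, giving 0.53110 Si and 1.06220 O.
Oxygen sums to 2.12387; scaling by 4/2.12387 = 1.88335 puts the formula on 4 O.
Fe: 0.79520 × 1.88335 = 1.498 atoms per formula unit.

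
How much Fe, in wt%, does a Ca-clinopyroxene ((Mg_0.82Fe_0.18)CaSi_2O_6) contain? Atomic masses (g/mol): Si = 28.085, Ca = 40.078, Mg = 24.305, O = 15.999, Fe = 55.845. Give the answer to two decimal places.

4.52 wt%

Formula mass = 0.82·24.305 + 0.18·55.845 + 1·40.078 + 2·28.085 + 6·15.999 = 222.224 g/mol, of which 10.052 g is Fe.
So Fe makes up 10.052/222.224 = 0.0452 of the mass, i.e. 4.52%.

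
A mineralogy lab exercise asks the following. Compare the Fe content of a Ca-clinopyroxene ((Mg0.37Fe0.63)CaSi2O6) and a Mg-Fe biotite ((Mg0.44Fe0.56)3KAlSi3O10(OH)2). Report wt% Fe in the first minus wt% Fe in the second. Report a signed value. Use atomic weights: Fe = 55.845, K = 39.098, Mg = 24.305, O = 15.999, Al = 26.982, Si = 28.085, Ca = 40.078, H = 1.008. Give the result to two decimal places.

-5.07 percentage points

First mineral: 35.182 g Fe in 236.417 g formula = 14.88 wt% Fe.
Second mineral: 93.820 g Fe in 470.241 g formula = 19.95 wt% Fe.
14.88% − 19.95% gives a difference of -5.07 percentage points.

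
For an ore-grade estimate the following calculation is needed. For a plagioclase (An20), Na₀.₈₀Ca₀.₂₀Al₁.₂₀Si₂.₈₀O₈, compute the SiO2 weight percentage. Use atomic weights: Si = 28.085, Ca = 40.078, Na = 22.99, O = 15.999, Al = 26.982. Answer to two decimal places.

M(Na₀.₈₀Ca₀.₂₀Al₁.₂₀Si₂.₈₀O₈) = 265.416 g/mol; M(SiO2) = 60.083 g/mol.
Moles SiO2 per formula unit = 2.80 Si ÷ 1 = 2.8000.
SiO2 fraction = (2.8000 × 60.083) / 265.416 = 168.232/265.416 = 0.6338.

63.38 wt%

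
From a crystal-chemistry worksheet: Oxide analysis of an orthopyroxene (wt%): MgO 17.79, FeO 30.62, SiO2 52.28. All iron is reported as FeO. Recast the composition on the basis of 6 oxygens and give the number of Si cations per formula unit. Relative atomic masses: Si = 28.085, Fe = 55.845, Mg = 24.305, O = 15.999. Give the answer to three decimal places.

2.002 Si apfu

MgO (M=40.304): mol = 0.44140; Mg = 0.44140, O = 0.44140.
FeO (M=71.844): mol = 0.42620; Fe = 0.42620, O = 0.42620.
SiO2 (M=60.083): mol = 0.87013; Si = 0.87013, O = 1.74026.
ΣO = 2.60786; factor = 6/ΣO = 2.30074.
Si apfu = 0.87013 × 2.30074 = 2.002.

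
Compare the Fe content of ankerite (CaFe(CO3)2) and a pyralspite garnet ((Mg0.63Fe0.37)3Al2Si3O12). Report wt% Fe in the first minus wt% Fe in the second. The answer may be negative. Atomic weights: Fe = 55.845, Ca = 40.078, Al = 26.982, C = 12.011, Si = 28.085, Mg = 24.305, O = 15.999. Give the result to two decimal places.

11.71 percentage points

Fe in CaFe(CO3)2: molar mass 215.939 g/mol; 1×55.845 = 55.845 g → 25.86 wt%.
Fe in (Mg0.63Fe0.37)3Al2Si3O12: molar mass 438.131 g/mol; 1.11×55.845 = 61.988 g → 14.15 wt%.
Difference = 25.86 − 14.15 = 11.71 percentage points.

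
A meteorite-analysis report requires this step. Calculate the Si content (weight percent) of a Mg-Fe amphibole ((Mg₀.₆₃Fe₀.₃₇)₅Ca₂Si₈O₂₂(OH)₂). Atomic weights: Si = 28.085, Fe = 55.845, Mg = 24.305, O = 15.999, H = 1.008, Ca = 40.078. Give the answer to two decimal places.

25.80 weight percent

Formula mass = 3.15×24.305 + 1.85×55.845 + 2×40.078 + 8×28.085 + 24×15.999 + 2×1.008 = 870.702 g/mol, of which 224.680 g is Si.
So Si makes up 224.680/870.702 = 0.2580 of the mass, i.e. 25.80%.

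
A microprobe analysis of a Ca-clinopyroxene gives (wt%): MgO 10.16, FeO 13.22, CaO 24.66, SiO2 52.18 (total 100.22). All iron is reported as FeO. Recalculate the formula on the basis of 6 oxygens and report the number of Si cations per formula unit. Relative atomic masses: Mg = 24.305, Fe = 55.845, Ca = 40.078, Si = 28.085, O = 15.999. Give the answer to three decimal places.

1.994 Si apfu

MgO: 10.16/40.304 = 0.25208 mol → 0.25208 mol Mg, 0.25208 mol O.
FeO: 13.22/71.844 = 0.18401 mol → 0.18401 mol Fe, 0.18401 mol O.
CaO: 24.66/56.077 = 0.43975 mol → 0.43975 mol Ca, 0.43975 mol O.
SiO2: 52.18/60.083 = 0.86847 mol → 0.86847 mol Si, 1.73694 mol O.
Total oxygen = 2.61278 mol. Normalization factor = 6/2.61278 = 2.29640.
Si per 6 O = 0.86847 × 2.29640 = 1.994.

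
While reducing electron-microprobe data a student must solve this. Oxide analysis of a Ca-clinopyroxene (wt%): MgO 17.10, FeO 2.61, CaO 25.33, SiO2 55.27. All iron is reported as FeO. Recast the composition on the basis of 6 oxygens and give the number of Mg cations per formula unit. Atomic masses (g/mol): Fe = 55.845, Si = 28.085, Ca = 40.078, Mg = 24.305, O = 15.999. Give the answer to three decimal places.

0.925 Mg apfu

MgO (M=40.304): mol = 0.42428; Mg = 0.42428, O = 0.42428.
FeO (M=71.844): mol = 0.03633; Fe = 0.03633, O = 0.03633.
CaO (M=56.077): mol = 0.45170; Ca = 0.45170, O = 0.45170.
SiO2 (M=60.083): mol = 0.91989; Si = 0.91989, O = 1.83978.
ΣO = 2.75209; factor = 6/ΣO = 2.18016.
Mg apfu = 0.42428 × 2.18016 = 0.925.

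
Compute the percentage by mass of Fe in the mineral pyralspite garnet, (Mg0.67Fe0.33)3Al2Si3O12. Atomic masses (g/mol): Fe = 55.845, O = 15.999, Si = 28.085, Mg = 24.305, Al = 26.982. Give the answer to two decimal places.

12.73 wt%

Molar mass of (Mg0.67Fe0.33)3Al2Si3O12: 2.01*24.305 + 0.99*55.845 + 2*26.982 + 3*28.085 + 12*15.999 = 434.347 g/mol.
Mass of Fe per formula unit: 0.99 × 55.845 = 55.287 g.
Weight fraction Fe = 55.287 / 434.347 = 0.1273.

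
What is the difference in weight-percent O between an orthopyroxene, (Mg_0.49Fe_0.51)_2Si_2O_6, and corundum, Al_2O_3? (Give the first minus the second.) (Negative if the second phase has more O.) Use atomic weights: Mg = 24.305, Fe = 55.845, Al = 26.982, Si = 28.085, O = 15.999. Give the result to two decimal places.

M((Mg_0.49Fe_0.51)_2Si_2O_6) = 232.945 g/mol, so wt% O = 95.994/232.945 × 100 = 41.21%.
M(Al_2O_3) = 101.961 g/mol, so wt% O = 47.997/101.961 × 100 = 47.07%.
41.21 − 47.07 = -5.86 pp.

-5.86 percentage points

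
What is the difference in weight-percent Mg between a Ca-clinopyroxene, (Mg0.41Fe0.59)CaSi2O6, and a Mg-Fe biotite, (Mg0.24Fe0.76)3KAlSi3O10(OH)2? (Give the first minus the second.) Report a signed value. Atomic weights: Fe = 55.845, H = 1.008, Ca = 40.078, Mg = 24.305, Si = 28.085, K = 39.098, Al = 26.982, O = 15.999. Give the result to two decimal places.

0.66 percentage points

M((Mg0.41Fe0.59)CaSi2O6) = 235.156 g/mol, so wt% Mg = 9.965/235.156 × 100 = 4.24%.
M((Mg0.24Fe0.76)3KAlSi3O10(OH)2) = 489.165 g/mol, so wt% Mg = 17.500/489.165 × 100 = 3.58%.
4.24 − 3.58 = 0.66 pp.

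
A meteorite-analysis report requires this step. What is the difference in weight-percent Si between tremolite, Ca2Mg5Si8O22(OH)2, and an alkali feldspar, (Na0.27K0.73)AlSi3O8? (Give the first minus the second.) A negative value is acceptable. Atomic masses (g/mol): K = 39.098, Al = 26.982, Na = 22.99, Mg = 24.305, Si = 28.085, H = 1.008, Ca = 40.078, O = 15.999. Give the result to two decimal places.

-3.09 percentage points

First mineral: 224.680 g Si in 812.353 g formula = 27.66 wt% Si.
Second mineral: 84.255 g Si in 273.978 g formula = 30.75 wt% Si.
27.66% − 30.75% gives a difference of -3.09 percentage points.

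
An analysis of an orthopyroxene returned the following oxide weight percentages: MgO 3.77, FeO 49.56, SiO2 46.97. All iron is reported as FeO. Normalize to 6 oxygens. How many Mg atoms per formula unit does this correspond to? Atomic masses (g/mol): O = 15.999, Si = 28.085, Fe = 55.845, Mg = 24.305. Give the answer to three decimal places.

3.77 wt% MgO ÷ 40.304 g/mol = 0.09354 mol, giving 0.09354 Mg and 0.09354 O.
49.56 wt% FeO ÷ 71.844 g/mol = 0.68983 mol, giving 0.68983 Fe and 0.68983 O.
46.97 wt% SiO2 ÷ 60.083 g/mol = 0.78175 mol, giving 0.78175 Si and 1.56350 O.
Oxygen sums to 2.34687; scaling by 6/2.34687 = 2.55660 puts the formula on 6 O.
Mg: 0.09354 × 2.55660 = 0.239 atoms per formula unit.

0.239 Mg apfu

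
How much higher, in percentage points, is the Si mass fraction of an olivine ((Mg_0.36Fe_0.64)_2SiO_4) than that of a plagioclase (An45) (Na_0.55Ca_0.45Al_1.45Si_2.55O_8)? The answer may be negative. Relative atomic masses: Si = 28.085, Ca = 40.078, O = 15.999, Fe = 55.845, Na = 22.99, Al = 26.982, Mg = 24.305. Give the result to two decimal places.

-11.07 percentage points

M((Mg_0.36Fe_0.64)_2SiO_4) = 181.062 g/mol, so wt% Si = 28.085/181.062 × 100 = 15.51%.
M(Na_0.55Ca_0.45Al_1.45Si_2.55O_8) = 269.412 g/mol, so wt% Si = 71.617/269.412 × 100 = 26.58%.
15.51 − 26.58 = -11.07 pp.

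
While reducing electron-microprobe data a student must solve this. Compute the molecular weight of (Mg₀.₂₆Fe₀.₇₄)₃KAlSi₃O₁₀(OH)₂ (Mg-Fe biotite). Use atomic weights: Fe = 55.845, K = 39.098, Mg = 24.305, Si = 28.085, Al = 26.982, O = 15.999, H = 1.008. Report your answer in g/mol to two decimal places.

Mg: 0.78 × 24.305 = 18.9579
Fe: 2.22 × 55.845 = 123.9759
K: 1 × 39.098 = 39.0980
Al: 1 × 26.982 = 26.9820
Si: 3 × 28.085 = 84.2550
O: 12 × 15.999 = 191.9880
H: 2 × 1.008 = 2.0160
Summing the contributions gives the formula mass.

487.27 g/mol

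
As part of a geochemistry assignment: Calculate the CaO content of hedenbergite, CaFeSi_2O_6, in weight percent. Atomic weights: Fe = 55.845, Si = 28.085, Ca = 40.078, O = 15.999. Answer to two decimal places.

Formula mass = 248.087 g/mol.
1 Ca → 1.0000 mol CaO per formula unit; M(CaO) = 56.077, so CaO mass = 56.077 g.
56.077/248.087 × 100 = 22.60 wt%.

22.60 wt%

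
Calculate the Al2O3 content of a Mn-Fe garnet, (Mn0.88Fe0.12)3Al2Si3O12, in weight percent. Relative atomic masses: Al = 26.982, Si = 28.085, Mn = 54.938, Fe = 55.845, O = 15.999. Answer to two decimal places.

Formula mass = 495.348 g/mol.
2 Al → 1.0000 mol Al2O3 per formula unit; M(Al2O3) = 101.961, so Al2O3 mass = 101.961 g.
101.961/495.348 × 100 = 20.58 wt%.

20.58 wt%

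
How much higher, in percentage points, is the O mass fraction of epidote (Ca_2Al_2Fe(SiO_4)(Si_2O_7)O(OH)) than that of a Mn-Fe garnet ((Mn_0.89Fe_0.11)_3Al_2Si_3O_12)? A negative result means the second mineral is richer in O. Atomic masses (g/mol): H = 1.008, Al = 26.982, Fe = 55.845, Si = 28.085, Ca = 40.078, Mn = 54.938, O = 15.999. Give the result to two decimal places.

M(Ca_2Al_2Fe(SiO_4)(Si_2O_7)O(OH)) = 483.215 g/mol, so wt% O = 207.987/483.215 × 100 = 43.04%.
M((Mn_0.89Fe_0.11)_3Al_2Si_3O_12) = 495.320 g/mol, so wt% O = 191.988/495.320 × 100 = 38.76%.
43.04 − 38.76 = 4.28 pp.

4.28 percentage points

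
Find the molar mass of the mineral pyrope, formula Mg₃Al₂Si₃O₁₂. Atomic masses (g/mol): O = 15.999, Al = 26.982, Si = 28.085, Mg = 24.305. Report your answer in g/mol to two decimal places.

M = 3(24.305) + 2(26.982) + 3(28.085) + 12(15.999)

403.12 g/mol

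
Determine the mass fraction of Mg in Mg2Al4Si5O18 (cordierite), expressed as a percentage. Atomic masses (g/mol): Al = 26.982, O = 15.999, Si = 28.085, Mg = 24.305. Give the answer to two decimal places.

8.31 mass %

M(Mg2Al4Si5O18) = 584.945 g/mol.
Mg contributes 2 × 24.305 = 48.610 g per mole.
48.610/584.945 = 0.0831 → 8.31%.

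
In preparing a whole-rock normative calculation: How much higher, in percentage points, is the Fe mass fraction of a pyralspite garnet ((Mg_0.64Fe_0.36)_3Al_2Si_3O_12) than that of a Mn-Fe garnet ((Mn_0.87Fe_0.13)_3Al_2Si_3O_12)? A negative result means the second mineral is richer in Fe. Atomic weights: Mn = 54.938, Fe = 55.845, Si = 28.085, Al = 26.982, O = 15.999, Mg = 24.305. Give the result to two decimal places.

9.40 percentage points

First mineral: 60.313 g Fe in 437.185 g formula = 13.80 wt% Fe.
Second mineral: 21.780 g Fe in 495.375 g formula = 4.40 wt% Fe.
13.80% − 4.40% gives a difference of 9.40 percentage points.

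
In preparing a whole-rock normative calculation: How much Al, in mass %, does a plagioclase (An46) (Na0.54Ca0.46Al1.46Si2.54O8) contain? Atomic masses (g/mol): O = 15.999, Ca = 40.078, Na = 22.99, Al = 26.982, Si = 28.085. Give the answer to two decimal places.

14.61 mass %

Molar mass of Na0.54Ca0.46Al1.46Si2.54O8: 0.54·22.99 + 0.46·40.078 + 1.46·26.982 + 2.54·28.085 + 8·15.999 = 269.572 g/mol.
Mass of Al per formula unit: 1.46 × 26.982 = 39.394 g.
Weight fraction Al = 39.394 / 269.572 = 0.1461.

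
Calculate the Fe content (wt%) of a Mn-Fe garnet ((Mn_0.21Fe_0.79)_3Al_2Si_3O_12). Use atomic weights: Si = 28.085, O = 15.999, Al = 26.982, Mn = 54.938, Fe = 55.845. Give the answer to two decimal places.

26.62 wt%

M((Mn_0.21Fe_0.79)_3Al_2Si_3O_12) = 497.171 g/mol.
Fe contributes 2.37 × 55.845 = 132.353 g per mole.
132.353/497.171 = 0.2662 → 26.62%.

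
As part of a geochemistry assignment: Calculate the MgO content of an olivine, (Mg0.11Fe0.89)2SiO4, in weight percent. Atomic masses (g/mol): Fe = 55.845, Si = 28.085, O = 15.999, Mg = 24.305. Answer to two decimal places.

Molar mass of (Mg0.11Fe0.89)2SiO4 = 0.22×24.305 + 1.78×55.845 + 1×28.085 + 4×15.999 = 196.832 g/mol.
Each formula unit contains 0.22 Mg, equivalent to 0.22/1 = 0.2200 mol MgO.
M(MgO) = 1×24.305 + 1×15.999 = 40.304 g/mol.
Mass of MgO per formula unit = 0.2200 × 40.304 = 8.867 g.
MgO wt% = 8.867 / 196.832 × 100 = 4.50%.

4.50 wt%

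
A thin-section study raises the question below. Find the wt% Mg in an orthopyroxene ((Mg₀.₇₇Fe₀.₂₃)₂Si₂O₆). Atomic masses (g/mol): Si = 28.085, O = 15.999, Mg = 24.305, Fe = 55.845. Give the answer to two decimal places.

17.39 wt%

M((Mg₀.₇₇Fe₀.₂₃)₂Si₂O₆) = 215.282 g/mol.
Mg contributes 1.54 × 24.305 = 37.430 g per mole.
37.430/215.282 = 0.1739 → 17.39%.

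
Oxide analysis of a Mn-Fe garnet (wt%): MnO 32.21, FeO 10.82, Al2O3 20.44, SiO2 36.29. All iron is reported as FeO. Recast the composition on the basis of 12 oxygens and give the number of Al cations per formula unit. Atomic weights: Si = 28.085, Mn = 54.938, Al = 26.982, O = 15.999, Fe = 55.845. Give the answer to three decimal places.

1.993 Al apfu

MnO (M=70.937): mol = 0.45406; Mn = 0.45406, O = 0.45406.
FeO (M=71.844): mol = 0.15060; Fe = 0.15060, O = 0.15060.
Al2O3 (M=101.961): mol = 0.20047; Al = 0.40094, O = 0.60141.
SiO2 (M=60.083): mol = 0.60400; Si = 0.60400, O = 1.20800.
ΣO = 2.41407; factor = 12/ΣO = 4.97086.
Al apfu = 0.40094 × 4.97086 = 1.993.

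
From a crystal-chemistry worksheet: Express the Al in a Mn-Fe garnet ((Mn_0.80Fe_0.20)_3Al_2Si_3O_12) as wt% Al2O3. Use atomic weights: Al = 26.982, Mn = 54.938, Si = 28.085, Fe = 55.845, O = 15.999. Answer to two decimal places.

Molar mass of (Mn_0.80Fe_0.20)_3Al_2Si_3O_12 = 2.40*54.938 + 0.60*55.845 + 2*26.982 + 3*28.085 + 12*15.999 = 495.565 g/mol.
Each formula unit contains 2 Al, equivalent to 2/2 = 1.0000 mol Al2O3.
M(Al2O3) = 2×26.982 + 3×15.999 = 101.961 g/mol.
Mass of Al2O3 per formula unit = 1.0000 × 101.961 = 101.961 g.
Al2O3 wt% = 101.961 / 495.565 × 100 = 20.57%.

20.57 wt%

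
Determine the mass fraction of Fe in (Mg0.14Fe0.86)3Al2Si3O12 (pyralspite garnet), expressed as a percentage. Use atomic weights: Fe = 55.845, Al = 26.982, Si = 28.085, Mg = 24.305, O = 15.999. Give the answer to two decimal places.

29.74 mass %

M((Mg0.14Fe0.86)3Al2Si3O12) = 484.495 g/mol.
Fe contributes 2.58 × 55.845 = 144.080 g per mole.
144.080/484.495 = 0.2974 → 29.74%.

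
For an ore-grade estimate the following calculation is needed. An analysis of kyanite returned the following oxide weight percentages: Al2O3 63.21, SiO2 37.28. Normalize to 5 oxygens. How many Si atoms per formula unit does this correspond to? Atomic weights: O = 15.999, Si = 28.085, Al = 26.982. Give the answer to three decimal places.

1.001 Si apfu

63.21 wt% Al2O3 ÷ 101.961 g/mol = 0.61994 mol, giving 1.23988 Al and 1.85982 O.
37.28 wt% SiO2 ÷ 60.083 g/mol = 0.62048 mol, giving 0.62048 Si and 1.24096 O.
Oxygen sums to 3.10078; scaling by 5/3.10078 = 1.61250 puts the formula on 5 O.
Si: 0.62048 × 1.61250 = 1.001 atoms per formula unit.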